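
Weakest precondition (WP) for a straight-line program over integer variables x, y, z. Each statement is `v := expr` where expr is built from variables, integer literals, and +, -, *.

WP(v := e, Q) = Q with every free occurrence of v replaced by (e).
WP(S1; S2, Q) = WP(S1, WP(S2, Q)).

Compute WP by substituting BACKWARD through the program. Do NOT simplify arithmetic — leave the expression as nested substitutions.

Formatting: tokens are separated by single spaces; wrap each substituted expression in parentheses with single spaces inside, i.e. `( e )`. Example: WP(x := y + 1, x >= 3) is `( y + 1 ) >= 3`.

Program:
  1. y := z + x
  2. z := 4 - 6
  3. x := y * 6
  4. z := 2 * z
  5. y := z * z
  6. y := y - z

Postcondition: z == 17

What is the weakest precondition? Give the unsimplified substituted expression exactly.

post: z == 17
stmt 6: y := y - z  -- replace 0 occurrence(s) of y with (y - z)
  => z == 17
stmt 5: y := z * z  -- replace 0 occurrence(s) of y with (z * z)
  => z == 17
stmt 4: z := 2 * z  -- replace 1 occurrence(s) of z with (2 * z)
  => ( 2 * z ) == 17
stmt 3: x := y * 6  -- replace 0 occurrence(s) of x with (y * 6)
  => ( 2 * z ) == 17
stmt 2: z := 4 - 6  -- replace 1 occurrence(s) of z with (4 - 6)
  => ( 2 * ( 4 - 6 ) ) == 17
stmt 1: y := z + x  -- replace 0 occurrence(s) of y with (z + x)
  => ( 2 * ( 4 - 6 ) ) == 17

Answer: ( 2 * ( 4 - 6 ) ) == 17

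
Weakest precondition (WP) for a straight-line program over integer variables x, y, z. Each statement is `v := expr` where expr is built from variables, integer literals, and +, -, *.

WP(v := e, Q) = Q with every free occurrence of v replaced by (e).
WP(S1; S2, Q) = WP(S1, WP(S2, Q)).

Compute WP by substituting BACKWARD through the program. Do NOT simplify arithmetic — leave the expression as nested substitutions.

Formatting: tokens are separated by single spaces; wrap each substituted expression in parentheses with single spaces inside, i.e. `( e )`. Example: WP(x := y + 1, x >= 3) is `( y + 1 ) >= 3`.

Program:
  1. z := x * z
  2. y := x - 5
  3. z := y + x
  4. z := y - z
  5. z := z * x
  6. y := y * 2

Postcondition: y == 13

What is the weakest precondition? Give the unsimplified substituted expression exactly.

Answer: ( ( x - 5 ) * 2 ) == 13

Derivation:
post: y == 13
stmt 6: y := y * 2  -- replace 1 occurrence(s) of y with (y * 2)
  => ( y * 2 ) == 13
stmt 5: z := z * x  -- replace 0 occurrence(s) of z with (z * x)
  => ( y * 2 ) == 13
stmt 4: z := y - z  -- replace 0 occurrence(s) of z with (y - z)
  => ( y * 2 ) == 13
stmt 3: z := y + x  -- replace 0 occurrence(s) of z with (y + x)
  => ( y * 2 ) == 13
stmt 2: y := x - 5  -- replace 1 occurrence(s) of y with (x - 5)
  => ( ( x - 5 ) * 2 ) == 13
stmt 1: z := x * z  -- replace 0 occurrence(s) of z with (x * z)
  => ( ( x - 5 ) * 2 ) == 13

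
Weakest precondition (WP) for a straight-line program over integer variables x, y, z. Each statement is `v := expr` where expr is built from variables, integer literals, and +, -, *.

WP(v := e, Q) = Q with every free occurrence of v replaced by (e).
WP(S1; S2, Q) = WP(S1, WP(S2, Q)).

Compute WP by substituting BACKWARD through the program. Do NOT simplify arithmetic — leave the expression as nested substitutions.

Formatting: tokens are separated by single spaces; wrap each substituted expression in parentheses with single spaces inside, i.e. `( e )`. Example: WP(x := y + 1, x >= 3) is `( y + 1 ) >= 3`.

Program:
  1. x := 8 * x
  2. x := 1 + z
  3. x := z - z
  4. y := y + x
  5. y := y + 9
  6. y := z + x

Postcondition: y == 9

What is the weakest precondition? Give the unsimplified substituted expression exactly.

Answer: ( z + ( z - z ) ) == 9

Derivation:
post: y == 9
stmt 6: y := z + x  -- replace 1 occurrence(s) of y with (z + x)
  => ( z + x ) == 9
stmt 5: y := y + 9  -- replace 0 occurrence(s) of y with (y + 9)
  => ( z + x ) == 9
stmt 4: y := y + x  -- replace 0 occurrence(s) of y with (y + x)
  => ( z + x ) == 9
stmt 3: x := z - z  -- replace 1 occurrence(s) of x with (z - z)
  => ( z + ( z - z ) ) == 9
stmt 2: x := 1 + z  -- replace 0 occurrence(s) of x with (1 + z)
  => ( z + ( z - z ) ) == 9
stmt 1: x := 8 * x  -- replace 0 occurrence(s) of x with (8 * x)
  => ( z + ( z - z ) ) == 9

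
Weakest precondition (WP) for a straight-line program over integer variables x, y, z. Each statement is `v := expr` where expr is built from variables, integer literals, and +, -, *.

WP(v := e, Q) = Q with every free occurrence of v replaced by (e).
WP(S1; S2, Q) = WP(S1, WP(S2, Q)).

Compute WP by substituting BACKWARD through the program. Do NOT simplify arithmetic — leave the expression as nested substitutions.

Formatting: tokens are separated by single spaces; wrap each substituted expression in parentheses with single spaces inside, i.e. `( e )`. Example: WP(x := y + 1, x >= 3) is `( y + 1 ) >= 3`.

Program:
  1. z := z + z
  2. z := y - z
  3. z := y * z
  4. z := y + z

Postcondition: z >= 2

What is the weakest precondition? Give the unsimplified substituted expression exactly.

post: z >= 2
stmt 4: z := y + z  -- replace 1 occurrence(s) of z with (y + z)
  => ( y + z ) >= 2
stmt 3: z := y * z  -- replace 1 occurrence(s) of z with (y * z)
  => ( y + ( y * z ) ) >= 2
stmt 2: z := y - z  -- replace 1 occurrence(s) of z with (y - z)
  => ( y + ( y * ( y - z ) ) ) >= 2
stmt 1: z := z + z  -- replace 1 occurrence(s) of z with (z + z)
  => ( y + ( y * ( y - ( z + z ) ) ) ) >= 2

Answer: ( y + ( y * ( y - ( z + z ) ) ) ) >= 2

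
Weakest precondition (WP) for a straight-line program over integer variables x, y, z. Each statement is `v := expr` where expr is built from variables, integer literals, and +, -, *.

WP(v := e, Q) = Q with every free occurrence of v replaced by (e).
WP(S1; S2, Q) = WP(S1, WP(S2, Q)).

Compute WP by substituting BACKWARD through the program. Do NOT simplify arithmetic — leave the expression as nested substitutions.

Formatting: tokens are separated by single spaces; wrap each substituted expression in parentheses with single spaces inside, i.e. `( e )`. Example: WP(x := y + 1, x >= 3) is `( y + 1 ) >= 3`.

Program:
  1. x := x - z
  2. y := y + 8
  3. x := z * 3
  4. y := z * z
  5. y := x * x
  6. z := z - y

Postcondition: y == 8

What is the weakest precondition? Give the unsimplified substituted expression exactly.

Answer: ( ( z * 3 ) * ( z * 3 ) ) == 8

Derivation:
post: y == 8
stmt 6: z := z - y  -- replace 0 occurrence(s) of z with (z - y)
  => y == 8
stmt 5: y := x * x  -- replace 1 occurrence(s) of y with (x * x)
  => ( x * x ) == 8
stmt 4: y := z * z  -- replace 0 occurrence(s) of y with (z * z)
  => ( x * x ) == 8
stmt 3: x := z * 3  -- replace 2 occurrence(s) of x with (z * 3)
  => ( ( z * 3 ) * ( z * 3 ) ) == 8
stmt 2: y := y + 8  -- replace 0 occurrence(s) of y with (y + 8)
  => ( ( z * 3 ) * ( z * 3 ) ) == 8
stmt 1: x := x - z  -- replace 0 occurrence(s) of x with (x - z)
  => ( ( z * 3 ) * ( z * 3 ) ) == 8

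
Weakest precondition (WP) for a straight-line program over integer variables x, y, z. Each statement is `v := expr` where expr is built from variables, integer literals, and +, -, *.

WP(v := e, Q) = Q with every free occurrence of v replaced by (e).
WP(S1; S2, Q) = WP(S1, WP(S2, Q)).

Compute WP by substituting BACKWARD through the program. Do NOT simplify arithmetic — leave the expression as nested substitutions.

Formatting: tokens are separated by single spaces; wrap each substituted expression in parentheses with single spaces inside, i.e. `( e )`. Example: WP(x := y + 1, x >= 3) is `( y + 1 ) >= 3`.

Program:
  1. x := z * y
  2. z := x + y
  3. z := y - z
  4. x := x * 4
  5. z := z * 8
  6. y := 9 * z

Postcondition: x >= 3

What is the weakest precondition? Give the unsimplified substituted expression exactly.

Answer: ( ( z * y ) * 4 ) >= 3

Derivation:
post: x >= 3
stmt 6: y := 9 * z  -- replace 0 occurrence(s) of y with (9 * z)
  => x >= 3
stmt 5: z := z * 8  -- replace 0 occurrence(s) of z with (z * 8)
  => x >= 3
stmt 4: x := x * 4  -- replace 1 occurrence(s) of x with (x * 4)
  => ( x * 4 ) >= 3
stmt 3: z := y - z  -- replace 0 occurrence(s) of z with (y - z)
  => ( x * 4 ) >= 3
stmt 2: z := x + y  -- replace 0 occurrence(s) of z with (x + y)
  => ( x * 4 ) >= 3
stmt 1: x := z * y  -- replace 1 occurrence(s) of x with (z * y)
  => ( ( z * y ) * 4 ) >= 3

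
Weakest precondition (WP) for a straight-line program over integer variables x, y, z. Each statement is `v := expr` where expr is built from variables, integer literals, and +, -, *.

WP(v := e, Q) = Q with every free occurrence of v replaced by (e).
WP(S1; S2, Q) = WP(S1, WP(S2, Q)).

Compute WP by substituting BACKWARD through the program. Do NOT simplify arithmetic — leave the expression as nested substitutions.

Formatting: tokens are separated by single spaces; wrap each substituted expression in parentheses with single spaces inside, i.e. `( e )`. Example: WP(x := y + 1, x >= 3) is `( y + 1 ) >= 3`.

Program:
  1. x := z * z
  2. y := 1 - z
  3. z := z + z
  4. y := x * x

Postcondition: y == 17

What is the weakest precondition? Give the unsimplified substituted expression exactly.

post: y == 17
stmt 4: y := x * x  -- replace 1 occurrence(s) of y with (x * x)
  => ( x * x ) == 17
stmt 3: z := z + z  -- replace 0 occurrence(s) of z with (z + z)
  => ( x * x ) == 17
stmt 2: y := 1 - z  -- replace 0 occurrence(s) of y with (1 - z)
  => ( x * x ) == 17
stmt 1: x := z * z  -- replace 2 occurrence(s) of x with (z * z)
  => ( ( z * z ) * ( z * z ) ) == 17

Answer: ( ( z * z ) * ( z * z ) ) == 17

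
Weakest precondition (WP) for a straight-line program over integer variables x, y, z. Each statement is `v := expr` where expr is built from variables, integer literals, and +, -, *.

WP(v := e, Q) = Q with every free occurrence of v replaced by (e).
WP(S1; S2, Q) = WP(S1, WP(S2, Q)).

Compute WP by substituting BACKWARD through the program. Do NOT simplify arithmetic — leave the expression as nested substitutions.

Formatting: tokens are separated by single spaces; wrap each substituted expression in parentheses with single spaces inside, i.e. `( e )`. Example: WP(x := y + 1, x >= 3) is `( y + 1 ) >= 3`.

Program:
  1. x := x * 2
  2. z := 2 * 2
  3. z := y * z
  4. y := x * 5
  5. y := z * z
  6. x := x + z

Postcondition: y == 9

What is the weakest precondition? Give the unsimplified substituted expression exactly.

post: y == 9
stmt 6: x := x + z  -- replace 0 occurrence(s) of x with (x + z)
  => y == 9
stmt 5: y := z * z  -- replace 1 occurrence(s) of y with (z * z)
  => ( z * z ) == 9
stmt 4: y := x * 5  -- replace 0 occurrence(s) of y with (x * 5)
  => ( z * z ) == 9
stmt 3: z := y * z  -- replace 2 occurrence(s) of z with (y * z)
  => ( ( y * z ) * ( y * z ) ) == 9
stmt 2: z := 2 * 2  -- replace 2 occurrence(s) of z with (2 * 2)
  => ( ( y * ( 2 * 2 ) ) * ( y * ( 2 * 2 ) ) ) == 9
stmt 1: x := x * 2  -- replace 0 occurrence(s) of x with (x * 2)
  => ( ( y * ( 2 * 2 ) ) * ( y * ( 2 * 2 ) ) ) == 9

Answer: ( ( y * ( 2 * 2 ) ) * ( y * ( 2 * 2 ) ) ) == 9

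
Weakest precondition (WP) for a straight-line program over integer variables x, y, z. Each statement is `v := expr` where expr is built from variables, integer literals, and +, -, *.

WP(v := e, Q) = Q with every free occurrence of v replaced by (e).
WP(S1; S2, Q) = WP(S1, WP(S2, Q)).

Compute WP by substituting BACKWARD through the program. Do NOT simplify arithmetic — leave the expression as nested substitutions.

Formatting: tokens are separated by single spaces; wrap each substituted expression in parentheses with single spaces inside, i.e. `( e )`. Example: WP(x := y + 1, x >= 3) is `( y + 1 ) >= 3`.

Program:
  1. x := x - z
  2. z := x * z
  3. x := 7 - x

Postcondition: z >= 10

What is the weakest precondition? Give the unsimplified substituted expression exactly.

post: z >= 10
stmt 3: x := 7 - x  -- replace 0 occurrence(s) of x with (7 - x)
  => z >= 10
stmt 2: z := x * z  -- replace 1 occurrence(s) of z with (x * z)
  => ( x * z ) >= 10
stmt 1: x := x - z  -- replace 1 occurrence(s) of x with (x - z)
  => ( ( x - z ) * z ) >= 10

Answer: ( ( x - z ) * z ) >= 10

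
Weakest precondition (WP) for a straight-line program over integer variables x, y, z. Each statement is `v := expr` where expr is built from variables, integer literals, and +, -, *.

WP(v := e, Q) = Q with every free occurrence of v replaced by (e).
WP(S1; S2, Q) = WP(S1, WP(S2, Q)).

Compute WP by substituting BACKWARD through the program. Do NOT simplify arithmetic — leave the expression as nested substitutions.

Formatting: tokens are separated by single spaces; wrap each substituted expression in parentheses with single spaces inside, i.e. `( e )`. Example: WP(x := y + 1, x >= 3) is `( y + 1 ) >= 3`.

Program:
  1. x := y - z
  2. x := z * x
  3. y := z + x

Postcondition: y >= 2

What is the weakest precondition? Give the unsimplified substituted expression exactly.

post: y >= 2
stmt 3: y := z + x  -- replace 1 occurrence(s) of y with (z + x)
  => ( z + x ) >= 2
stmt 2: x := z * x  -- replace 1 occurrence(s) of x with (z * x)
  => ( z + ( z * x ) ) >= 2
stmt 1: x := y - z  -- replace 1 occurrence(s) of x with (y - z)
  => ( z + ( z * ( y - z ) ) ) >= 2

Answer: ( z + ( z * ( y - z ) ) ) >= 2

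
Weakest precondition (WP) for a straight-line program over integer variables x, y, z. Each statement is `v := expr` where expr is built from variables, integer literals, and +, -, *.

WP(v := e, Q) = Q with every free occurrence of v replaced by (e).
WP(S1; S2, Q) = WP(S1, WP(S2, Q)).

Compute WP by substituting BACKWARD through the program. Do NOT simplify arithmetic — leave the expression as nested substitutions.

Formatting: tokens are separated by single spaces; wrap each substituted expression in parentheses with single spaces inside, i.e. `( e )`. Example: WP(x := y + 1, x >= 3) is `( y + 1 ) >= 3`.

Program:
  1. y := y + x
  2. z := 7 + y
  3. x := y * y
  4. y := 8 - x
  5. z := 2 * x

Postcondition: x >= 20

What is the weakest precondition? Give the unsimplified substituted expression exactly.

Answer: ( ( y + x ) * ( y + x ) ) >= 20

Derivation:
post: x >= 20
stmt 5: z := 2 * x  -- replace 0 occurrence(s) of z with (2 * x)
  => x >= 20
stmt 4: y := 8 - x  -- replace 0 occurrence(s) of y with (8 - x)
  => x >= 20
stmt 3: x := y * y  -- replace 1 occurrence(s) of x with (y * y)
  => ( y * y ) >= 20
stmt 2: z := 7 + y  -- replace 0 occurrence(s) of z with (7 + y)
  => ( y * y ) >= 20
stmt 1: y := y + x  -- replace 2 occurrence(s) of y with (y + x)
  => ( ( y + x ) * ( y + x ) ) >= 20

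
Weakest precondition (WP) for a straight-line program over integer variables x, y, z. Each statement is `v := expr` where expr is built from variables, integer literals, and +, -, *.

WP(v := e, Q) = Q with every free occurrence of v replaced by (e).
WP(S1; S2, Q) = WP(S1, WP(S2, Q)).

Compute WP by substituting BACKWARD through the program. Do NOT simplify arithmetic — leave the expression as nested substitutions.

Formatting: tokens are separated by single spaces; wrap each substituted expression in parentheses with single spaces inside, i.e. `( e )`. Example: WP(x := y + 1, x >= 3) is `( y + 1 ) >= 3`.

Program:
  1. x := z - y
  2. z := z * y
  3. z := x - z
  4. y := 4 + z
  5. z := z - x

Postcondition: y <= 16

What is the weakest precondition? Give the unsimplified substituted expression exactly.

Answer: ( 4 + ( ( z - y ) - ( z * y ) ) ) <= 16

Derivation:
post: y <= 16
stmt 5: z := z - x  -- replace 0 occurrence(s) of z with (z - x)
  => y <= 16
stmt 4: y := 4 + z  -- replace 1 occurrence(s) of y with (4 + z)
  => ( 4 + z ) <= 16
stmt 3: z := x - z  -- replace 1 occurrence(s) of z with (x - z)
  => ( 4 + ( x - z ) ) <= 16
stmt 2: z := z * y  -- replace 1 occurrence(s) of z with (z * y)
  => ( 4 + ( x - ( z * y ) ) ) <= 16
stmt 1: x := z - y  -- replace 1 occurrence(s) of x with (z - y)
  => ( 4 + ( ( z - y ) - ( z * y ) ) ) <= 16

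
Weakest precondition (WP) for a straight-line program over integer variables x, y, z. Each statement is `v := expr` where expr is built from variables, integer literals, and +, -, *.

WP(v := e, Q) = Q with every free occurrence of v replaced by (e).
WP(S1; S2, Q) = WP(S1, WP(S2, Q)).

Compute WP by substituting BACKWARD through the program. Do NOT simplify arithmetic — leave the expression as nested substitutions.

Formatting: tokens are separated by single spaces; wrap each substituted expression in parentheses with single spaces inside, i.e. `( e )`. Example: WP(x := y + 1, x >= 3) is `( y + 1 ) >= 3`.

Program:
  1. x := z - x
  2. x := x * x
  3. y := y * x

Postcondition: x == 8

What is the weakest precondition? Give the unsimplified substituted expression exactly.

post: x == 8
stmt 3: y := y * x  -- replace 0 occurrence(s) of y with (y * x)
  => x == 8
stmt 2: x := x * x  -- replace 1 occurrence(s) of x with (x * x)
  => ( x * x ) == 8
stmt 1: x := z - x  -- replace 2 occurrence(s) of x with (z - x)
  => ( ( z - x ) * ( z - x ) ) == 8

Answer: ( ( z - x ) * ( z - x ) ) == 8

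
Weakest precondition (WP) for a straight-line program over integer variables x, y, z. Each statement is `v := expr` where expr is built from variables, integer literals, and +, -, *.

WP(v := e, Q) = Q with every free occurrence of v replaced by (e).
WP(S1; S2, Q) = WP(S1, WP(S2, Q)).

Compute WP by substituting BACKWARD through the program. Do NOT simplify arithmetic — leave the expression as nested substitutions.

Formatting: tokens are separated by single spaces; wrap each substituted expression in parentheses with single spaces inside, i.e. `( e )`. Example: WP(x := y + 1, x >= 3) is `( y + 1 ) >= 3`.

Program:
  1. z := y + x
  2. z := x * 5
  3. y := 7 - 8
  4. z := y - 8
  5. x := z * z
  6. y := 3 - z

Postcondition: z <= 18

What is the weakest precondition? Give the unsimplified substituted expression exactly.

Answer: ( ( 7 - 8 ) - 8 ) <= 18

Derivation:
post: z <= 18
stmt 6: y := 3 - z  -- replace 0 occurrence(s) of y with (3 - z)
  => z <= 18
stmt 5: x := z * z  -- replace 0 occurrence(s) of x with (z * z)
  => z <= 18
stmt 4: z := y - 8  -- replace 1 occurrence(s) of z with (y - 8)
  => ( y - 8 ) <= 18
stmt 3: y := 7 - 8  -- replace 1 occurrence(s) of y with (7 - 8)
  => ( ( 7 - 8 ) - 8 ) <= 18
stmt 2: z := x * 5  -- replace 0 occurrence(s) of z with (x * 5)
  => ( ( 7 - 8 ) - 8 ) <= 18
stmt 1: z := y + x  -- replace 0 occurrence(s) of z with (y + x)
  => ( ( 7 - 8 ) - 8 ) <= 18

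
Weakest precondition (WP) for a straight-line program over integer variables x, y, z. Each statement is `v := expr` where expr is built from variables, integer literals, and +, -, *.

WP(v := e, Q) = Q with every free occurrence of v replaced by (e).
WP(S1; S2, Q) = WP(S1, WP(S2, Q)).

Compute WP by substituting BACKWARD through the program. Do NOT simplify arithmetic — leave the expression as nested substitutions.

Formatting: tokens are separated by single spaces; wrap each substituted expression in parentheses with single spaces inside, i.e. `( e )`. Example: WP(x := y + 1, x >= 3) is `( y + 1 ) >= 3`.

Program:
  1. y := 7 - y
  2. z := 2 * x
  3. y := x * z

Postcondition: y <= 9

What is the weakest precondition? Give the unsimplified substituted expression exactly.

post: y <= 9
stmt 3: y := x * z  -- replace 1 occurrence(s) of y with (x * z)
  => ( x * z ) <= 9
stmt 2: z := 2 * x  -- replace 1 occurrence(s) of z with (2 * x)
  => ( x * ( 2 * x ) ) <= 9
stmt 1: y := 7 - y  -- replace 0 occurrence(s) of y with (7 - y)
  => ( x * ( 2 * x ) ) <= 9

Answer: ( x * ( 2 * x ) ) <= 9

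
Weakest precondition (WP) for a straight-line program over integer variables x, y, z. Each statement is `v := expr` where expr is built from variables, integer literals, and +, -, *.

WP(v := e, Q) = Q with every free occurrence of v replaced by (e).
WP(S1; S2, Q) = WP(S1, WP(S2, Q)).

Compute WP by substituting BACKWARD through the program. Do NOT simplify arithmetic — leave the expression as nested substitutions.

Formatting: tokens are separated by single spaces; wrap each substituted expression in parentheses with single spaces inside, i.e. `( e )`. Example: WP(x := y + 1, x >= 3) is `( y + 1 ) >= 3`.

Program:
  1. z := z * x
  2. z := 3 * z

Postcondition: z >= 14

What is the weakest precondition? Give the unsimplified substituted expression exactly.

post: z >= 14
stmt 2: z := 3 * z  -- replace 1 occurrence(s) of z with (3 * z)
  => ( 3 * z ) >= 14
stmt 1: z := z * x  -- replace 1 occurrence(s) of z with (z * x)
  => ( 3 * ( z * x ) ) >= 14

Answer: ( 3 * ( z * x ) ) >= 14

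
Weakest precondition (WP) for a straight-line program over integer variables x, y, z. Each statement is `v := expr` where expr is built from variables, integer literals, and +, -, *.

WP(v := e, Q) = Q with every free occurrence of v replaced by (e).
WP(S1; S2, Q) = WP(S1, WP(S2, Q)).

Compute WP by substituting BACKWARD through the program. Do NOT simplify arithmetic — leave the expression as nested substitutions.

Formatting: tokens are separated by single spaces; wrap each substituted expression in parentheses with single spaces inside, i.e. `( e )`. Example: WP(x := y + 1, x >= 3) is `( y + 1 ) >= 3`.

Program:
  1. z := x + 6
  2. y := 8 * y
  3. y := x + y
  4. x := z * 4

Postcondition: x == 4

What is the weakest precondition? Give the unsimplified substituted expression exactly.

Answer: ( ( x + 6 ) * 4 ) == 4

Derivation:
post: x == 4
stmt 4: x := z * 4  -- replace 1 occurrence(s) of x with (z * 4)
  => ( z * 4 ) == 4
stmt 3: y := x + y  -- replace 0 occurrence(s) of y with (x + y)
  => ( z * 4 ) == 4
stmt 2: y := 8 * y  -- replace 0 occurrence(s) of y with (8 * y)
  => ( z * 4 ) == 4
stmt 1: z := x + 6  -- replace 1 occurrence(s) of z with (x + 6)
  => ( ( x + 6 ) * 4 ) == 4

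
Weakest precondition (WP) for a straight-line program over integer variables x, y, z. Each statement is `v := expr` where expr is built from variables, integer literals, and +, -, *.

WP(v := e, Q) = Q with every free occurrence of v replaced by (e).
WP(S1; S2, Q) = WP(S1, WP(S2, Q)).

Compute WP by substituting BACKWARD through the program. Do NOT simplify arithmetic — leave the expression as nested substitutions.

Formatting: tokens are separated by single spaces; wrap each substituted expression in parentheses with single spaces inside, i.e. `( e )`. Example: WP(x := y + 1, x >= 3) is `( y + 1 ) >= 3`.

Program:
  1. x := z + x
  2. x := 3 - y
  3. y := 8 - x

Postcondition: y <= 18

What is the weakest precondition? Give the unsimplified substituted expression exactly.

post: y <= 18
stmt 3: y := 8 - x  -- replace 1 occurrence(s) of y with (8 - x)
  => ( 8 - x ) <= 18
stmt 2: x := 3 - y  -- replace 1 occurrence(s) of x with (3 - y)
  => ( 8 - ( 3 - y ) ) <= 18
stmt 1: x := z + x  -- replace 0 occurrence(s) of x with (z + x)
  => ( 8 - ( 3 - y ) ) <= 18

Answer: ( 8 - ( 3 - y ) ) <= 18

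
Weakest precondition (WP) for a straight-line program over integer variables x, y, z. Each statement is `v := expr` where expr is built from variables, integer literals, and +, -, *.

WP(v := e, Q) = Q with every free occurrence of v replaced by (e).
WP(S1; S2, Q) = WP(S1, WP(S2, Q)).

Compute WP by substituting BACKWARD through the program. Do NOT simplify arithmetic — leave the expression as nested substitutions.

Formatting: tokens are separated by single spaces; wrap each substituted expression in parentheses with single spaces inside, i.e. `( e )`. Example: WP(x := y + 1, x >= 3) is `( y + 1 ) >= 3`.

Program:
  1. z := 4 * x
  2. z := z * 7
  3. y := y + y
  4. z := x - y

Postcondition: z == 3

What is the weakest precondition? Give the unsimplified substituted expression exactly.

post: z == 3
stmt 4: z := x - y  -- replace 1 occurrence(s) of z with (x - y)
  => ( x - y ) == 3
stmt 3: y := y + y  -- replace 1 occurrence(s) of y with (y + y)
  => ( x - ( y + y ) ) == 3
stmt 2: z := z * 7  -- replace 0 occurrence(s) of z with (z * 7)
  => ( x - ( y + y ) ) == 3
stmt 1: z := 4 * x  -- replace 0 occurrence(s) of z with (4 * x)
  => ( x - ( y + y ) ) == 3

Answer: ( x - ( y + y ) ) == 3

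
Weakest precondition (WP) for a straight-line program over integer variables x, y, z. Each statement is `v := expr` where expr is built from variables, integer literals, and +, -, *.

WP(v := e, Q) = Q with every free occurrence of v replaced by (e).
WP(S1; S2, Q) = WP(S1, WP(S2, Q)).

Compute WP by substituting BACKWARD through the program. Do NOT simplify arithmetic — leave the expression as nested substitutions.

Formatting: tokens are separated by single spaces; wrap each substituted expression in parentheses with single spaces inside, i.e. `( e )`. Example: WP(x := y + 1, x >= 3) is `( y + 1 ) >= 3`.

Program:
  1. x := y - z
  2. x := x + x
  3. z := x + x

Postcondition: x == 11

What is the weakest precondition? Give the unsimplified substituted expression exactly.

post: x == 11
stmt 3: z := x + x  -- replace 0 occurrence(s) of z with (x + x)
  => x == 11
stmt 2: x := x + x  -- replace 1 occurrence(s) of x with (x + x)
  => ( x + x ) == 11
stmt 1: x := y - z  -- replace 2 occurrence(s) of x with (y - z)
  => ( ( y - z ) + ( y - z ) ) == 11

Answer: ( ( y - z ) + ( y - z ) ) == 11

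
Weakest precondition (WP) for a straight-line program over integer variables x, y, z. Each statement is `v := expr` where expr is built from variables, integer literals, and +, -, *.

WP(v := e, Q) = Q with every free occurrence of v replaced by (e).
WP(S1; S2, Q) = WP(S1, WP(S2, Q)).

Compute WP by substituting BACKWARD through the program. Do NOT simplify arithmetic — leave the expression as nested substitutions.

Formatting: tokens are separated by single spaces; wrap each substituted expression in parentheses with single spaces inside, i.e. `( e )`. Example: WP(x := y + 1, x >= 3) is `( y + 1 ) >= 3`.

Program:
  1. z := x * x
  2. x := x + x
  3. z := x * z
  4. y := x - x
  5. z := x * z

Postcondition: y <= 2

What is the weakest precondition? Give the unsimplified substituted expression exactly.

Answer: ( ( x + x ) - ( x + x ) ) <= 2

Derivation:
post: y <= 2
stmt 5: z := x * z  -- replace 0 occurrence(s) of z with (x * z)
  => y <= 2
stmt 4: y := x - x  -- replace 1 occurrence(s) of y with (x - x)
  => ( x - x ) <= 2
stmt 3: z := x * z  -- replace 0 occurrence(s) of z with (x * z)
  => ( x - x ) <= 2
stmt 2: x := x + x  -- replace 2 occurrence(s) of x with (x + x)
  => ( ( x + x ) - ( x + x ) ) <= 2
stmt 1: z := x * x  -- replace 0 occurrence(s) of z with (x * x)
  => ( ( x + x ) - ( x + x ) ) <= 2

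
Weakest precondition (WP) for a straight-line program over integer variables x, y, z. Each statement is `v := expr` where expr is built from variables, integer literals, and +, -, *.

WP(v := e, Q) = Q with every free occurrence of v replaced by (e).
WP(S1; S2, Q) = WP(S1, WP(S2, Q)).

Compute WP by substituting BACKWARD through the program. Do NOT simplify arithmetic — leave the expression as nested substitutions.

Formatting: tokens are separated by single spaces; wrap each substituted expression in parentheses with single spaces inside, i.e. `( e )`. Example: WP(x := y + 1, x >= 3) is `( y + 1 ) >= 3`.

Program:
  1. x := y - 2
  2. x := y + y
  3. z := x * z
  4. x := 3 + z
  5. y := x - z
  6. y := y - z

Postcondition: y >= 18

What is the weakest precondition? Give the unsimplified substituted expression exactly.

post: y >= 18
stmt 6: y := y - z  -- replace 1 occurrence(s) of y with (y - z)
  => ( y - z ) >= 18
stmt 5: y := x - z  -- replace 1 occurrence(s) of y with (x - z)
  => ( ( x - z ) - z ) >= 18
stmt 4: x := 3 + z  -- replace 1 occurrence(s) of x with (3 + z)
  => ( ( ( 3 + z ) - z ) - z ) >= 18
stmt 3: z := x * z  -- replace 3 occurrence(s) of z with (x * z)
  => ( ( ( 3 + ( x * z ) ) - ( x * z ) ) - ( x * z ) ) >= 18
stmt 2: x := y + y  -- replace 3 occurrence(s) of x with (y + y)
  => ( ( ( 3 + ( ( y + y ) * z ) ) - ( ( y + y ) * z ) ) - ( ( y + y ) * z ) ) >= 18
stmt 1: x := y - 2  -- replace 0 occurrence(s) of x with (y - 2)
  => ( ( ( 3 + ( ( y + y ) * z ) ) - ( ( y + y ) * z ) ) - ( ( y + y ) * z ) ) >= 18

Answer: ( ( ( 3 + ( ( y + y ) * z ) ) - ( ( y + y ) * z ) ) - ( ( y + y ) * z ) ) >= 18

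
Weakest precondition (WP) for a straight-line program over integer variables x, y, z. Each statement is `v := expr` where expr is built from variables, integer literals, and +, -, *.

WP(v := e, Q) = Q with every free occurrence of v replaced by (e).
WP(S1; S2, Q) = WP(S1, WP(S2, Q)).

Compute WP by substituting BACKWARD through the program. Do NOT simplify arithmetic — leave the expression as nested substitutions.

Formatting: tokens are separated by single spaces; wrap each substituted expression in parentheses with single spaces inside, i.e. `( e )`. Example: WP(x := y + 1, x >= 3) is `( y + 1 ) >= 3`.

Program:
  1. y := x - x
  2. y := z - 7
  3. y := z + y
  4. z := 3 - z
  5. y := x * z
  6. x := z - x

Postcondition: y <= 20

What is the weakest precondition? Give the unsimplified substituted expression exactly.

post: y <= 20
stmt 6: x := z - x  -- replace 0 occurrence(s) of x with (z - x)
  => y <= 20
stmt 5: y := x * z  -- replace 1 occurrence(s) of y with (x * z)
  => ( x * z ) <= 20
stmt 4: z := 3 - z  -- replace 1 occurrence(s) of z with (3 - z)
  => ( x * ( 3 - z ) ) <= 20
stmt 3: y := z + y  -- replace 0 occurrence(s) of y with (z + y)
  => ( x * ( 3 - z ) ) <= 20
stmt 2: y := z - 7  -- replace 0 occurrence(s) of y with (z - 7)
  => ( x * ( 3 - z ) ) <= 20
stmt 1: y := x - x  -- replace 0 occurrence(s) of y with (x - x)
  => ( x * ( 3 - z ) ) <= 20

Answer: ( x * ( 3 - z ) ) <= 20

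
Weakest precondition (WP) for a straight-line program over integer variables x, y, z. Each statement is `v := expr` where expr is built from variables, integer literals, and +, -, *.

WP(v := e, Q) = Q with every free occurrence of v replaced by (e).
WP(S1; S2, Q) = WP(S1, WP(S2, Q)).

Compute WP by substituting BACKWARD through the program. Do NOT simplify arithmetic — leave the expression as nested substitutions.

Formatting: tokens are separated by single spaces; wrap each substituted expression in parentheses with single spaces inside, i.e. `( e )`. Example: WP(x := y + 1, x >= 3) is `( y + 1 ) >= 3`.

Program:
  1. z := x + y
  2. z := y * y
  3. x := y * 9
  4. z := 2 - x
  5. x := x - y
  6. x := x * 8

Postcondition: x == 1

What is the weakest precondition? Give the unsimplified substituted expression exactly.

post: x == 1
stmt 6: x := x * 8  -- replace 1 occurrence(s) of x with (x * 8)
  => ( x * 8 ) == 1
stmt 5: x := x - y  -- replace 1 occurrence(s) of x with (x - y)
  => ( ( x - y ) * 8 ) == 1
stmt 4: z := 2 - x  -- replace 0 occurrence(s) of z with (2 - x)
  => ( ( x - y ) * 8 ) == 1
stmt 3: x := y * 9  -- replace 1 occurrence(s) of x with (y * 9)
  => ( ( ( y * 9 ) - y ) * 8 ) == 1
stmt 2: z := y * y  -- replace 0 occurrence(s) of z with (y * y)
  => ( ( ( y * 9 ) - y ) * 8 ) == 1
stmt 1: z := x + y  -- replace 0 occurrence(s) of z with (x + y)
  => ( ( ( y * 9 ) - y ) * 8 ) == 1

Answer: ( ( ( y * 9 ) - y ) * 8 ) == 1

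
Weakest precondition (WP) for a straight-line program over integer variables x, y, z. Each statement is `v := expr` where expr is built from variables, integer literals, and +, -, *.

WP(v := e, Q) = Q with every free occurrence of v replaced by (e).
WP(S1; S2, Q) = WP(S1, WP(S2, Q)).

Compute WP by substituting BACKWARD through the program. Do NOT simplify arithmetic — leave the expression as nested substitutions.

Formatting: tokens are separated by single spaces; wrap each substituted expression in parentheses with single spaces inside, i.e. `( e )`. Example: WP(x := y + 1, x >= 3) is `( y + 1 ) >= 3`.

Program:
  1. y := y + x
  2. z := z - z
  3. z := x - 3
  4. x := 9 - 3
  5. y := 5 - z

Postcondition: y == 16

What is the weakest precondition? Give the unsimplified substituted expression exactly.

Answer: ( 5 - ( x - 3 ) ) == 16

Derivation:
post: y == 16
stmt 5: y := 5 - z  -- replace 1 occurrence(s) of y with (5 - z)
  => ( 5 - z ) == 16
stmt 4: x := 9 - 3  -- replace 0 occurrence(s) of x with (9 - 3)
  => ( 5 - z ) == 16
stmt 3: z := x - 3  -- replace 1 occurrence(s) of z with (x - 3)
  => ( 5 - ( x - 3 ) ) == 16
stmt 2: z := z - z  -- replace 0 occurrence(s) of z with (z - z)
  => ( 5 - ( x - 3 ) ) == 16
stmt 1: y := y + x  -- replace 0 occurrence(s) of y with (y + x)
  => ( 5 - ( x - 3 ) ) == 16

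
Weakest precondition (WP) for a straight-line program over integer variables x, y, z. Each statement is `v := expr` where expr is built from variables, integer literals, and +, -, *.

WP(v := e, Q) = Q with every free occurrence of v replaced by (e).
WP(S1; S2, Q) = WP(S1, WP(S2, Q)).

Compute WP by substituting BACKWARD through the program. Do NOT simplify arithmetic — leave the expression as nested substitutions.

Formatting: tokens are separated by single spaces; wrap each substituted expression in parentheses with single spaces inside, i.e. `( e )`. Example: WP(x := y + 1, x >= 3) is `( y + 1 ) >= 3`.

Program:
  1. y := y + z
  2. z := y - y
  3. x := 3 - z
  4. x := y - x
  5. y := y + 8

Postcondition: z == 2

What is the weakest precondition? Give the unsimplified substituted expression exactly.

post: z == 2
stmt 5: y := y + 8  -- replace 0 occurrence(s) of y with (y + 8)
  => z == 2
stmt 4: x := y - x  -- replace 0 occurrence(s) of x with (y - x)
  => z == 2
stmt 3: x := 3 - z  -- replace 0 occurrence(s) of x with (3 - z)
  => z == 2
stmt 2: z := y - y  -- replace 1 occurrence(s) of z with (y - y)
  => ( y - y ) == 2
stmt 1: y := y + z  -- replace 2 occurrence(s) of y with (y + z)
  => ( ( y + z ) - ( y + z ) ) == 2

Answer: ( ( y + z ) - ( y + z ) ) == 2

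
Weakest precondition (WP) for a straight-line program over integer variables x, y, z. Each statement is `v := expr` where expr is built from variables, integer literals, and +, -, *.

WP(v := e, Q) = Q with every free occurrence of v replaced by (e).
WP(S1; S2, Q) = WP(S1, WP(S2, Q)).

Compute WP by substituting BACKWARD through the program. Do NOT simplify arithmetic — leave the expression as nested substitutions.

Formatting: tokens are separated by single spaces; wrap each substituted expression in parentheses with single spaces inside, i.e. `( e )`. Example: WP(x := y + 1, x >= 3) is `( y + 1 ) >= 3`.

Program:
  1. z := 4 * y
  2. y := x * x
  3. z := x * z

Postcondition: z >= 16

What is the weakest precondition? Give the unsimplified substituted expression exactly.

Answer: ( x * ( 4 * y ) ) >= 16

Derivation:
post: z >= 16
stmt 3: z := x * z  -- replace 1 occurrence(s) of z with (x * z)
  => ( x * z ) >= 16
stmt 2: y := x * x  -- replace 0 occurrence(s) of y with (x * x)
  => ( x * z ) >= 16
stmt 1: z := 4 * y  -- replace 1 occurrence(s) of z with (4 * y)
  => ( x * ( 4 * y ) ) >= 16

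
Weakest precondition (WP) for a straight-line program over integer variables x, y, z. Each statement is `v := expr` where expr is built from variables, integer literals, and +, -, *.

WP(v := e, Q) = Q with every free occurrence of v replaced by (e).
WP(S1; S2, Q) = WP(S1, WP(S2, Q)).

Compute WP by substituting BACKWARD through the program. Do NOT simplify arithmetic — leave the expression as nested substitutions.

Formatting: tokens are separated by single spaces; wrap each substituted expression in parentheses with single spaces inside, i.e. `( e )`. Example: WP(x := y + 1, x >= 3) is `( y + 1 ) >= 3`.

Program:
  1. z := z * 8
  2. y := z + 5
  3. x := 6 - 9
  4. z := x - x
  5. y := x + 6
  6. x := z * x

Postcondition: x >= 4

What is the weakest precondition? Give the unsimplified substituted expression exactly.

post: x >= 4
stmt 6: x := z * x  -- replace 1 occurrence(s) of x with (z * x)
  => ( z * x ) >= 4
stmt 5: y := x + 6  -- replace 0 occurrence(s) of y with (x + 6)
  => ( z * x ) >= 4
stmt 4: z := x - x  -- replace 1 occurrence(s) of z with (x - x)
  => ( ( x - x ) * x ) >= 4
stmt 3: x := 6 - 9  -- replace 3 occurrence(s) of x with (6 - 9)
  => ( ( ( 6 - 9 ) - ( 6 - 9 ) ) * ( 6 - 9 ) ) >= 4
stmt 2: y := z + 5  -- replace 0 occurrence(s) of y with (z + 5)
  => ( ( ( 6 - 9 ) - ( 6 - 9 ) ) * ( 6 - 9 ) ) >= 4
stmt 1: z := z * 8  -- replace 0 occurrence(s) of z with (z * 8)
  => ( ( ( 6 - 9 ) - ( 6 - 9 ) ) * ( 6 - 9 ) ) >= 4

Answer: ( ( ( 6 - 9 ) - ( 6 - 9 ) ) * ( 6 - 9 ) ) >= 4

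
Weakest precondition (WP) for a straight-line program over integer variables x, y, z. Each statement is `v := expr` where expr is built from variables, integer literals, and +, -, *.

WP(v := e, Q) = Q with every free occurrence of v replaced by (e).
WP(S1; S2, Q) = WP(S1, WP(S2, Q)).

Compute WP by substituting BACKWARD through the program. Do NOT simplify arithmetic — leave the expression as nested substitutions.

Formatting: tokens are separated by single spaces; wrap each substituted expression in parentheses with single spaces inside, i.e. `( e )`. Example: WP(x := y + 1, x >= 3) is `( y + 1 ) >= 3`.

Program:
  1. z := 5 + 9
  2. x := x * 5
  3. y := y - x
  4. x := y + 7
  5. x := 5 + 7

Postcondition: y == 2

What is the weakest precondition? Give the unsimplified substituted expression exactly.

post: y == 2
stmt 5: x := 5 + 7  -- replace 0 occurrence(s) of x with (5 + 7)
  => y == 2
stmt 4: x := y + 7  -- replace 0 occurrence(s) of x with (y + 7)
  => y == 2
stmt 3: y := y - x  -- replace 1 occurrence(s) of y with (y - x)
  => ( y - x ) == 2
stmt 2: x := x * 5  -- replace 1 occurrence(s) of x with (x * 5)
  => ( y - ( x * 5 ) ) == 2
stmt 1: z := 5 + 9  -- replace 0 occurrence(s) of z with (5 + 9)
  => ( y - ( x * 5 ) ) == 2

Answer: ( y - ( x * 5 ) ) == 2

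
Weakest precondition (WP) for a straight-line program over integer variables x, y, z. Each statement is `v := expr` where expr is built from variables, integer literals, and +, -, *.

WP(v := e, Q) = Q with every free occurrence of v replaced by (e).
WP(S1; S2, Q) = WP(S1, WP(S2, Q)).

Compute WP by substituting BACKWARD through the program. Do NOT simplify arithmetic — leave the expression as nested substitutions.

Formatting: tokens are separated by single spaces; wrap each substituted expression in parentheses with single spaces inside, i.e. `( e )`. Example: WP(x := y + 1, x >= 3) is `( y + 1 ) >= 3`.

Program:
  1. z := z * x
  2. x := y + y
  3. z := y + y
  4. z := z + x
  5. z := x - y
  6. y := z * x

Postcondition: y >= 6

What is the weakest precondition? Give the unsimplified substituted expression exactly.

Answer: ( ( ( y + y ) - y ) * ( y + y ) ) >= 6

Derivation:
post: y >= 6
stmt 6: y := z * x  -- replace 1 occurrence(s) of y with (z * x)
  => ( z * x ) >= 6
stmt 5: z := x - y  -- replace 1 occurrence(s) of z with (x - y)
  => ( ( x - y ) * x ) >= 6
stmt 4: z := z + x  -- replace 0 occurrence(s) of z with (z + x)
  => ( ( x - y ) * x ) >= 6
stmt 3: z := y + y  -- replace 0 occurrence(s) of z with (y + y)
  => ( ( x - y ) * x ) >= 6
stmt 2: x := y + y  -- replace 2 occurrence(s) of x with (y + y)
  => ( ( ( y + y ) - y ) * ( y + y ) ) >= 6
stmt 1: z := z * x  -- replace 0 occurrence(s) of z with (z * x)
  => ( ( ( y + y ) - y ) * ( y + y ) ) >= 6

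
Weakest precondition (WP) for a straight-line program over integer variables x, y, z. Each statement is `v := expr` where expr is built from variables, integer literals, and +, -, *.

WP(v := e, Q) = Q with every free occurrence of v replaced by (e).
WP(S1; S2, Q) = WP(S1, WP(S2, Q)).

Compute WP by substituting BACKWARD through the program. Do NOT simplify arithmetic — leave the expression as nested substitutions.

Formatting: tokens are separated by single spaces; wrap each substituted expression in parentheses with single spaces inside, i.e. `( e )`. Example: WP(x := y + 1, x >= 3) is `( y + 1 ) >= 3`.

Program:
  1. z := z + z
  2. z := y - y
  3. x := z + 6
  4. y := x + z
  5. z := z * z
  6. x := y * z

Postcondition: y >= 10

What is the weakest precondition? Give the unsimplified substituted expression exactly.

Answer: ( ( ( y - y ) + 6 ) + ( y - y ) ) >= 10

Derivation:
post: y >= 10
stmt 6: x := y * z  -- replace 0 occurrence(s) of x with (y * z)
  => y >= 10
stmt 5: z := z * z  -- replace 0 occurrence(s) of z with (z * z)
  => y >= 10
stmt 4: y := x + z  -- replace 1 occurrence(s) of y with (x + z)
  => ( x + z ) >= 10
stmt 3: x := z + 6  -- replace 1 occurrence(s) of x with (z + 6)
  => ( ( z + 6 ) + z ) >= 10
stmt 2: z := y - y  -- replace 2 occurrence(s) of z with (y - y)
  => ( ( ( y - y ) + 6 ) + ( y - y ) ) >= 10
stmt 1: z := z + z  -- replace 0 occurrence(s) of z with (z + z)
  => ( ( ( y - y ) + 6 ) + ( y - y ) ) >= 10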